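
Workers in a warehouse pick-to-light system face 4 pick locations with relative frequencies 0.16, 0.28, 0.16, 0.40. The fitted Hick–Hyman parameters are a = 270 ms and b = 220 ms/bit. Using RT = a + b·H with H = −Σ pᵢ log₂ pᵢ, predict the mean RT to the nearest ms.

686 ms

Entropy contributions −pᵢ log₂ pᵢ: 0.4230, 0.5142, 0.4230, 0.5288; sum H = 1.8890 bits.
RT = a + bH = 270 + 220·1.8890 = 685.59 ms.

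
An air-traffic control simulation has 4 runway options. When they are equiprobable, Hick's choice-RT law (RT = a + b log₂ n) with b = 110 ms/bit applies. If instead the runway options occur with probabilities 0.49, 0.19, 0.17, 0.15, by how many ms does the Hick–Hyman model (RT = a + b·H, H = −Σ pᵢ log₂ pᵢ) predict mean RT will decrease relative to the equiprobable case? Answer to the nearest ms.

Equiprobable entropy H₀ = log₂ 4 = 2.0000 bits.
Skewed entropy H = −Σ pᵢ log₂ pᵢ = 1.8046 bits.
ΔRT = b·(H₀ − H) = 110 × 0.1954 = 21.49 ms.

21 ms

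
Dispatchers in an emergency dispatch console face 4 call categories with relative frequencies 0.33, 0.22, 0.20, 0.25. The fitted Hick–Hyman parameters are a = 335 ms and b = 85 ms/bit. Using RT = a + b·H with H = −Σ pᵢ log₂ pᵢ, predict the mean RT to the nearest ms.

503 ms

Entropy contributions −pᵢ log₂ pᵢ: 0.5278, 0.4806, 0.4644, 0.5000; sum H = 1.9728 bits.
RT = a + bH = 335 + 85·1.9728 = 502.69 ms.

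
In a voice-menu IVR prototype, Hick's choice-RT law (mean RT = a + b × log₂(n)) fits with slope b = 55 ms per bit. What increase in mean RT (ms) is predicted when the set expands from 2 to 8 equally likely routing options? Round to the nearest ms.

110 ms

Only the slope matters, since a is common to both: ΔRT = b·log₂(n₂/n₁).
log₂(8) − log₂(2) = log₂(8/2) = log₂(4) = 2.
ΔRT = 55 × 2.0000 = 110.000 ms.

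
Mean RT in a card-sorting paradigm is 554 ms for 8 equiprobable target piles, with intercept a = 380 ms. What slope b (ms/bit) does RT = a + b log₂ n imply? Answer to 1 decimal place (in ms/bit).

58.0 ms/bit

log₂(8) = 3 bits.
b = (RT − a)/log₂ n = (554 − 380) / 3 = 58.000 ms/bit.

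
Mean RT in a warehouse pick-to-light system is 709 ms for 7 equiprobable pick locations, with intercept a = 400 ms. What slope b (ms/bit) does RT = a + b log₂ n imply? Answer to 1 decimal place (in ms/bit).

110.1 ms/bit

7 alternatives carry log₂ 7 = 2.8074 bits; the choice cost is 709 − 400 = 309 ms, so b = 309/2.8074 = 110.068 ms/bit.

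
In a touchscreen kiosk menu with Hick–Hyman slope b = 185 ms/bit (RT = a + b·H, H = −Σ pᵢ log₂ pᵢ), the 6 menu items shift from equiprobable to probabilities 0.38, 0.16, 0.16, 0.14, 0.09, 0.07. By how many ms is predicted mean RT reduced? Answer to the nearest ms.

43 ms

The RT saving is b·ΔH. Equiprobable H₀ = log₂(6) = 2.5850 bits; with the given probabilities H = 2.3548 bits.
b·(H₀ − H) = 185 × (2.5850 − 2.3548) = 42.58 ms.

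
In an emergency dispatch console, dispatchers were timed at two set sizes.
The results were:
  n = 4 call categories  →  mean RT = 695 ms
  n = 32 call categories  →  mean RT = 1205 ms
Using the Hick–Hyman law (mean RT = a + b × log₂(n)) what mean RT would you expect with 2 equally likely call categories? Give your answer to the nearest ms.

Solve the two-equation system in a and b:
  b = (1205 − 695) / (log₂ 32 − log₂ 4) = 510 / (5 − 2) = 170 ms/bit
  a = 695 − 170 × 2 = 355 ms
Then RT(2) = 355 + 170 × log₂ 2 = 355 + 170 × 1 ≈ 525.000 ms.

525 ms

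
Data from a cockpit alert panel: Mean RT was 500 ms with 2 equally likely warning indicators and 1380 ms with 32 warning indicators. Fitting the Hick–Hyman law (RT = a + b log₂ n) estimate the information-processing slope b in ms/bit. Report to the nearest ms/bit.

220 ms/bit

b = (RT₂ − RT₁)/(log₂ n₂ − log₂ n₁) = (1380 − 500)/(5 − 1) = 220 ms/bit.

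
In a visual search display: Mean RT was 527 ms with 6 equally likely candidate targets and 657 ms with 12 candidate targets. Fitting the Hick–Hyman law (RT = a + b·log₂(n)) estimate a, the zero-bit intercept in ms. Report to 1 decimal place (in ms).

191.0 ms

The slope on a log₂ axis is (657 − 527) / (3.5850 − 2.5850) = 130.000 ms/bit.
a = RT₁ − b·log₂ n₁ = 527 − 130.000 × 2.5850 = 190.955 ms.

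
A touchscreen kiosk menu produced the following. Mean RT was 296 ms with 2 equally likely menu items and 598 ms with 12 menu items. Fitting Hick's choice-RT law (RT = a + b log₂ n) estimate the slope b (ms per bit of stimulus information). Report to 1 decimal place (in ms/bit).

116.8 ms/bit

The slope on a log₂ axis is (598 − 296) / (3.5850 − 1) = 116.830 ms/bit.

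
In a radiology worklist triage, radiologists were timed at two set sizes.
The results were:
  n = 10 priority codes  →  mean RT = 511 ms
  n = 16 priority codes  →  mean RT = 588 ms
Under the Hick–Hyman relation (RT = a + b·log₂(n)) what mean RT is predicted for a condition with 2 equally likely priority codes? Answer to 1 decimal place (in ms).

Fit slope and intercept:
  b = (588 − 511) / (log₂ 16 − log₂ 10) = 77 / (4 − 3.3219) = 113.557 ms/bit
  a = 511 − 113.557 × 3.3219 = 133.771 ms
Then RT(2) = 133.771 + 113.557 × log₂ 2 = 133.771 + 113.557 × 1 ≈ 247.328 ms.

247.3 ms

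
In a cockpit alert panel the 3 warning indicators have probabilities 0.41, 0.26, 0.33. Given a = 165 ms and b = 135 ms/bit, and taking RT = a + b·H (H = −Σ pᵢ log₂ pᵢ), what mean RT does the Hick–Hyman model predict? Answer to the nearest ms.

Entropy contributions −pᵢ log₂ pᵢ: 0.5274, 0.5053, 0.5278; sum H = 1.5605 bits.
RT = a + bH = 165 + 135·1.5605 = 375.67 ms.

376 ms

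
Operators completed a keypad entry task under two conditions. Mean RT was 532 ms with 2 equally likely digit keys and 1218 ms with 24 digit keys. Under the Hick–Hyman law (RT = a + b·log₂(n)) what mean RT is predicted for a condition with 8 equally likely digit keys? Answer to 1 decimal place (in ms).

Solve the two-equation system in a and b:
  b = (1218 − 532) / (log₂ 24 − log₂ 2) = 686 / (4.5850 − 1) = 191.355 ms/bit
  a = 532 − 191.355 × 1 = 340.645 ms
Then RT(8) = 340.645 + 191.355 × log₂ 8 = 340.645 + 191.355 × 3 ≈ 914.710 ms.

914.7 ms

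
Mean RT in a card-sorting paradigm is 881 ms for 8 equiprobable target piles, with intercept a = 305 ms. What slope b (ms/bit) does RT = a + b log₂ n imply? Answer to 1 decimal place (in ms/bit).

192.0 ms/bit

8 alternatives carry log₂ 8 = 3 bits; the choice cost is 881 − 305 = 576 ms, so b = 576/3 = 192.000 ms/bit.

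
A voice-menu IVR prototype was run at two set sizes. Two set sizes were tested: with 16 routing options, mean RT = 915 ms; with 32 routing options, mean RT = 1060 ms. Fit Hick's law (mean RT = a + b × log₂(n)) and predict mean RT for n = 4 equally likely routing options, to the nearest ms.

RT is linear in log₂ n, so two points fix the line:
  b = (1060 − 915) / (log₂ 32 − log₂ 16) = 145 / (5 − 4) = 145 ms/bit
  a = 915 − 145 × 4 = 335 ms
Then RT(4) = 335 + 145 × log₂ 4 = 335 + 145 × 2 ≈ 625.000 ms.

625 ms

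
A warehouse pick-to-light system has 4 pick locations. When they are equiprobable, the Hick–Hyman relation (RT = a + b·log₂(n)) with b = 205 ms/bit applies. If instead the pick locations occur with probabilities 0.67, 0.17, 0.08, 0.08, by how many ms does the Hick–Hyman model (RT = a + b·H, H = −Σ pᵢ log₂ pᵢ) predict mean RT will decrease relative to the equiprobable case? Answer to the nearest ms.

122 ms

The RT saving is b·ΔH. Equiprobable H₀ = log₂(4) = 2.0000 bits; with the given probabilities H = 1.4047 bits.
b·(H₀ − H) = 205 × (2.0000 − 1.4047) = 122.03 ms.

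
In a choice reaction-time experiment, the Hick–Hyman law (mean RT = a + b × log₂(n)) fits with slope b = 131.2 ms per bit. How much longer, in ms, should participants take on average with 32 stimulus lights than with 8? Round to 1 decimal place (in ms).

Only the slope matters, since a is common to both: ΔRT = b·log₂(n₂/n₁).
log₂(32) − log₂(8) = log₂(32/8) = log₂(4) = 2.
ΔRT = 131.2 × 2.0000 = 262.400 ms.

262.4 ms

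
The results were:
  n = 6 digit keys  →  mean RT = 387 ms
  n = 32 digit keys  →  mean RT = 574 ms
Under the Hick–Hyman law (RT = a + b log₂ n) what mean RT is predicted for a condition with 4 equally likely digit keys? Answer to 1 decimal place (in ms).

Fit slope and intercept:
  b = (574 − 387) / (log₂ 32 − log₂ 6) = 187 / (5 − 2.5850) = 77.432 ms/bit
  a = 387 − 77.432 × 2.5850 = 186.842 ms
Then RT(4) = 186.842 + 77.432 × log₂ 4 = 186.842 + 77.432 × 2 ≈ 341.705 ms.

341.7 ms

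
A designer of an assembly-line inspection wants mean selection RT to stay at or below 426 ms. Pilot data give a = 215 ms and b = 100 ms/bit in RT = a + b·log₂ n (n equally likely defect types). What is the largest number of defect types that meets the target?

4

Set 215 + 100·log₂ n ≤ 426 → log₂ n ≤ (426 − 215)/100 = 2.1100.
So n ≤ 2^2.1100 = 4.317; the largest integer n is 4.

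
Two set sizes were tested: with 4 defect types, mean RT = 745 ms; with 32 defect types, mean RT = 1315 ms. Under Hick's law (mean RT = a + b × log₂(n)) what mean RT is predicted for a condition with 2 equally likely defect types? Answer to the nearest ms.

RT is linear in log₂ n, so two points fix the line:
  b = (1315 − 745) / (log₂ 32 − log₂ 4) = 570 / (5 − 2) = 190 ms/bit
  a = 745 − 190 × 2 = 365 ms
Then RT(2) = 365 + 190 × log₂ 2 = 365 + 190 × 1 ≈ 555.000 ms.

555 ms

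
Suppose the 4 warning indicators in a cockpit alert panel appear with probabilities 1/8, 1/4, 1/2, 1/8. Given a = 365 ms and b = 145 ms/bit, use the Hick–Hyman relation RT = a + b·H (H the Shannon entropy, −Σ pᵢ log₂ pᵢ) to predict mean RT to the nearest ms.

619 ms

Each term −pᵢ log₂ pᵢ: 0.125·3 + 0.25·2 + 0.5·1 + 0.125·3; summed, H = 1.750 bits.
Mean RT = a + bH = 365 + 145·1.750 = 618.75 ms.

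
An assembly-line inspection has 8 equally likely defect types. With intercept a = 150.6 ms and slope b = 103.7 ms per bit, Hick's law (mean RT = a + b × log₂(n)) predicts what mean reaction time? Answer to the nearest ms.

log₂(8) = 3 bits, so RT = 150.6 + 103.7 × 3 ≈ 461.700 ms.

462 ms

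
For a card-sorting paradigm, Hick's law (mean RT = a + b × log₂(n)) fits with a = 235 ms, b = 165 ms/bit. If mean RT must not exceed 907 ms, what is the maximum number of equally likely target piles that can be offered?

16

165·log₂ n ≤ 907 − 235 = 672, giving log₂ n ≤ 4.0727 and n ≤ 16.827. The largest whole number is 16.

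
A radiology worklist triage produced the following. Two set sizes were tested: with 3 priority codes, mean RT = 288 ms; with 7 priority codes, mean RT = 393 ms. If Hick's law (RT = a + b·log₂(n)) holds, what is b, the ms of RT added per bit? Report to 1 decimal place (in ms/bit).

b = (RT₂ − RT₁)/(log₂ n₂ − log₂ n₁) = (393 − 288)/(2.8074 − 1.5850) = 85.897 ms/bit.

85.9 ms/bit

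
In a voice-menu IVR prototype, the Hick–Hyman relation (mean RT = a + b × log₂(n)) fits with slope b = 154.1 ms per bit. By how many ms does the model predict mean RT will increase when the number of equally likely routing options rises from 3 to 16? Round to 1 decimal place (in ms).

372.2 ms

Only the slope matters, since a is common to both: ΔRT = b·log₂(n₂/n₁).
log₂(16) − log₂(3) = 4 − 1.5850 = 2.4150.
ΔRT = 154.1 × 2.4150 = 372.157 ms.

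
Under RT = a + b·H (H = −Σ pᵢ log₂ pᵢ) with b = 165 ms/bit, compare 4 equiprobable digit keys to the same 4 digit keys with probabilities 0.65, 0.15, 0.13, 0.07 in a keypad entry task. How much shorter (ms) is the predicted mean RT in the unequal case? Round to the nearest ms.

Equiprobable entropy H₀ = log₂ 4 = 2.0000 bits.
Skewed entropy H = −Σ pᵢ log₂ pᵢ = 1.4657 bits.
ΔRT = b·(H₀ − H) = 165 × 0.5343 = 88.16 ms.

88 ms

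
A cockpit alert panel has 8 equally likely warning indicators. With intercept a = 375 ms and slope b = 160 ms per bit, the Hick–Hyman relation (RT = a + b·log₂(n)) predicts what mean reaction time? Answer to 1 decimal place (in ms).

855.0 ms

log₂(8) = 3 bits, so RT = 375 + 160 × 3 ≈ 855.000 ms.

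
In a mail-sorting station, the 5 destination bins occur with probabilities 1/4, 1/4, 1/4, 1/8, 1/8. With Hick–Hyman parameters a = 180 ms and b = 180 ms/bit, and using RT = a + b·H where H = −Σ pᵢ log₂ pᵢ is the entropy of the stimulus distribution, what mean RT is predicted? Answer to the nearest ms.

Each term −pᵢ log₂ pᵢ: 0.25·2 + 0.25·2 + 0.25·2 + 0.125·3 + 0.125·3; summed, H = 2.250 bits.
Mean RT = a + bH = 180 + 180·2.250 = 585.00 ms.

585 ms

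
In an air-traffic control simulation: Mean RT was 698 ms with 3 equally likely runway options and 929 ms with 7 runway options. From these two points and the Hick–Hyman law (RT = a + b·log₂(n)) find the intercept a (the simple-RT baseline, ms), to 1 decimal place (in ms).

398.5 ms

The slope on a log₂ axis is (929 − 698) / (2.8074 − 1.5850) = 188.974 ms/bit.
a = RT₁ − b·log₂ n₁ = 698 − 188.974 × 1.5850 = 398.484 ms.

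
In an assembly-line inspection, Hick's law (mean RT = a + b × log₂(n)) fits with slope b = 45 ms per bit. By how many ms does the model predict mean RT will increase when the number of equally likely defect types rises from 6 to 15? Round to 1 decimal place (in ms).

The intercept a cancels: ΔRT = b·(log₂ n₂ − log₂ n₁) = b·log₂(n₂/n₁).
log₂(15) − log₂(6) = 3.9069 − 2.5850 = 1.3219.
ΔRT = 45 × 1.3219 = 59.487 ms.

59.5 ms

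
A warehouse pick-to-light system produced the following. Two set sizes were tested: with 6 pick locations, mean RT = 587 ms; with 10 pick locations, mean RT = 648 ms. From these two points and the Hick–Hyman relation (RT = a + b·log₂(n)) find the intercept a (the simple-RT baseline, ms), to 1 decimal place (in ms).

b = (RT₂ − RT₁)/(log₂ n₂ − log₂ n₁) = (648 − 587)/(3.3219 − 2.5850) = 82.772 ms/bit.
a = RT₁ − b·log₂ n₁ = 587 − 82.772 × 2.5850 = 373.038 ms.

373.0 ms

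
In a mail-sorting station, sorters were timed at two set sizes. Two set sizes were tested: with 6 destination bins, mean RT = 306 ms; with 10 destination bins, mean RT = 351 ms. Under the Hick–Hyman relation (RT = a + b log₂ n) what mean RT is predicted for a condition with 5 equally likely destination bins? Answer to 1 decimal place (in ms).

Fit slope and intercept:
  b = (351 − 306) / (log₂ 10 − log₂ 6) = 45 / (3.3219 − 2.5850) = 61.061 ms/bit
  a = 306 − 61.061 × 2.5850 = 148.159 ms
Then RT(5) = 148.159 + 61.061 × log₂ 5 = 148.159 + 61.061 × 2.3219 ≈ 289.939 ms.

289.9 ms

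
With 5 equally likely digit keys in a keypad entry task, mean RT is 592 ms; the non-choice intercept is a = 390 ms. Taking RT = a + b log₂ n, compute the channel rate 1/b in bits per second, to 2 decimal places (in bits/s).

b = (592 − 390)/log₂ 5 = 202/2.3219 = 86.997 ms per bit = 0.08700 s/bit; the reciprocal is 11.495 bits/s.

11.49 bits/s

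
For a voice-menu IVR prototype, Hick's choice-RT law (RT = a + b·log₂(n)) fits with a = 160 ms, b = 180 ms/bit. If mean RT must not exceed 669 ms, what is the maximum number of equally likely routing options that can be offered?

Set 160 + 180·log₂ n ≤ 669 → log₂ n ≤ (669 − 160)/180 = 2.8278.
So n ≤ 2^2.8278 = 7.100; the largest integer n is 7.

7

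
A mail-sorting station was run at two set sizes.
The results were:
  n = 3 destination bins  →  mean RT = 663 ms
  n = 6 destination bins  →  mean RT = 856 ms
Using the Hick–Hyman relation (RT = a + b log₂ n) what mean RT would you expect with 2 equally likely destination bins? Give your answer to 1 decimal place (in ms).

With log₂ n on the abscissa the relation is linear; from the two conditions:
  b = (856 − 663) / (log₂ 6 − log₂ 3) = 193 / (2.5850 − 1.5850) = 193.000 ms/bit
  a = 663 − 193.000 × 1.5850 = 357.102 ms
Then RT(2) = 357.102 + 193.000 × log₂ 2 = 357.102 + 193.000 × 1 ≈ 550.102 ms.

550.1 ms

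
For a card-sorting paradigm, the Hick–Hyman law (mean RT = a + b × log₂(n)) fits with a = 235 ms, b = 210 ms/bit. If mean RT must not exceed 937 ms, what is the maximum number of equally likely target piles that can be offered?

Set 235 + 210·log₂ n ≤ 937 → log₂ n ≤ (937 − 235)/210 = 3.3429.
So n ≤ 2^3.3429 = 10.146; the largest integer n is 10.

10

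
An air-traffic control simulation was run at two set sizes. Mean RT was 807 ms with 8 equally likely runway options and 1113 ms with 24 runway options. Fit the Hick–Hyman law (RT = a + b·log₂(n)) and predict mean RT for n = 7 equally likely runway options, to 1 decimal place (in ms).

RT is linear in log₂ n, so two points fix the line:
  b = (1113 − 807) / (log₂ 24 − log₂ 8) = 306 / (4.5850 − 3) = 193.065 ms/bit
  a = 807 − 193.065 × 3 = 227.806 ms
Then RT(7) = 227.806 + 193.065 × log₂ 7 = 227.806 + 193.065 × 2.8074 ≈ 769.807 ms.

769.8 ms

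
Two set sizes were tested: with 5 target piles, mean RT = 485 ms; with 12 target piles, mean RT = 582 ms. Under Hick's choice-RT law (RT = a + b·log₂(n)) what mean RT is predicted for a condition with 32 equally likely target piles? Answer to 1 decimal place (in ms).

690.7 ms

RT is linear in log₂ n, so two points fix the line:
  b = (582 − 485) / (log₂ 12 − log₂ 5) = 97 / (3.5850 − 2.3219) = 76.799 ms/bit
  a = 485 − 76.799 × 2.3219 = 306.678 ms
Then RT(32) = 306.678 + 76.799 × log₂ 32 = 306.678 + 76.799 × 5 ≈ 690.674 ms.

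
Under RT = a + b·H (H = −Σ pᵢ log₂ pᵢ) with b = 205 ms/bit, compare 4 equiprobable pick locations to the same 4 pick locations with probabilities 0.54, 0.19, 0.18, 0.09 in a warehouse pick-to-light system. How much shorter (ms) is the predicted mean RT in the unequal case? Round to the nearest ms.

63 ms

The RT saving is b·ΔH. Equiprobable H₀ = log₂(4) = 2.0000 bits; with the given probabilities H = 1.6932 bits.
b·(H₀ − H) = 205 × (2.0000 − 1.6932) = 62.89 ms.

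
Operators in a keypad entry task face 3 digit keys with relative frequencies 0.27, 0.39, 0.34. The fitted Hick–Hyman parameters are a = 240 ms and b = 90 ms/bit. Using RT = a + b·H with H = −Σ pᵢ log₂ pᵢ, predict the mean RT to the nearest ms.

H = 0.27·log₂(1/0.27) + 0.39·log₂(1/0.39) + 0.34·log₂(1/0.34) = 1.5690 bits.
RT = 240 + 90 × 1.5690 = 381.21 ms.

381 ms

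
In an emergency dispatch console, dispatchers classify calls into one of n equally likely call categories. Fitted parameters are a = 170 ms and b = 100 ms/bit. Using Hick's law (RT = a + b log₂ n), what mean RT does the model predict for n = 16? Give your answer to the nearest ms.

570 ms

log₂(16) = 4 bits, so RT = 170 + 100 × 4 ≈ 570.000 ms.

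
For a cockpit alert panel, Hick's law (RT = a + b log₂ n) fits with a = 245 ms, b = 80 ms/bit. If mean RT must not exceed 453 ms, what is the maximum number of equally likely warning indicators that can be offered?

Information budget: (453 − 245)/80 = 2.6000 bits, so n ≤ 2^2.6000 = 6.063 → at most 6.

6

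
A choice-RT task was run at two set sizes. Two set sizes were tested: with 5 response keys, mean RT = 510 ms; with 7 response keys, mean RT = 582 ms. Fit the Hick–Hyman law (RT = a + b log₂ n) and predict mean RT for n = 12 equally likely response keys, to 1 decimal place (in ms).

697.3 ms

Solve the two-equation system in a and b:
  b = (582 − 510) / (log₂ 7 − log₂ 5) = 72 / (2.8074 − 2.3219) = 148.323 ms/bit
  a = 510 − 148.323 × 2.3219 = 165.604 ms
Then RT(12) = 165.604 + 148.323 × log₂ 12 = 165.604 + 148.323 × 3.5850 ≈ 697.337 ms.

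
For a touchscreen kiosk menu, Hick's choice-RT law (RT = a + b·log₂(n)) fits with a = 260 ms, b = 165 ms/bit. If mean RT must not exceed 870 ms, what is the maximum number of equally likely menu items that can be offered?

12

Information budget: (870 − 260)/165 = 3.6970 bits, so n ≤ 2^3.6970 = 12.969 → at most 12.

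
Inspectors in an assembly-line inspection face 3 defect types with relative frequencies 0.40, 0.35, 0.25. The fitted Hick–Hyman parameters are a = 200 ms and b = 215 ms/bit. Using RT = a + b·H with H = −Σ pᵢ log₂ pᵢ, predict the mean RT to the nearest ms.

535 ms

H = 0.40·log₂(1/0.40) + 0.35·log₂(1/0.35) + 0.25·log₂(1/0.25) = 1.5589 bits.
RT = 200 + 215 × 1.5589 = 535.16 ms.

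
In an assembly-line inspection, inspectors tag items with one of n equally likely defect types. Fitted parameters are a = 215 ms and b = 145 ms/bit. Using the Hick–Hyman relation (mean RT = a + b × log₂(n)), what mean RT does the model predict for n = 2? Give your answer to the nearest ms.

360 ms

log₂(2) = 1 bits, so RT = 215 + 145 × 1 ≈ 360.000 ms.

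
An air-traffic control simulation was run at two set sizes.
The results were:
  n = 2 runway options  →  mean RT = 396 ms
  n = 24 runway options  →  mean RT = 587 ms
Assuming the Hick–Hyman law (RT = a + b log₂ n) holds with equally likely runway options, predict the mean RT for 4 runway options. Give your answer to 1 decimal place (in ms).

RT is linear in log₂ n, so two points fix the line:
  b = (587 − 396) / (log₂ 24 − log₂ 2) = 191 / (4.5850 − 1) = 53.278 ms/bit
  a = 396 − 53.278 × 1 = 342.722 ms
Then RT(4) = 342.722 + 53.278 × log₂ 4 = 342.722 + 53.278 × 2 ≈ 449.278 ms.

449.3 ms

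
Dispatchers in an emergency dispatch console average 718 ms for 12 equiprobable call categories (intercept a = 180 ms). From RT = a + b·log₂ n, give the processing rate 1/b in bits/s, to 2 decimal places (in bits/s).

Choice component = 718 − 180 = 538 ms over log₂(12) = 3.5850 bits.
b = 538 / 3.5850 = 150.071 ms/bit, so 1/b = 6.663 bits/s.

6.66 bits/s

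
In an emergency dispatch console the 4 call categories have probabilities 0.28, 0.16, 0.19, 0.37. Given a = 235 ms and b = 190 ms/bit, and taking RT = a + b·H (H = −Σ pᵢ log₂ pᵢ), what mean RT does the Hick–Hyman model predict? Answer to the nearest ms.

Entropy contributions −pᵢ log₂ pᵢ: 0.5142, 0.4230, 0.4552, 0.5307; sum H = 1.9232 bits.
RT = a + bH = 235 + 190·1.9232 = 600.41 ms.

600 ms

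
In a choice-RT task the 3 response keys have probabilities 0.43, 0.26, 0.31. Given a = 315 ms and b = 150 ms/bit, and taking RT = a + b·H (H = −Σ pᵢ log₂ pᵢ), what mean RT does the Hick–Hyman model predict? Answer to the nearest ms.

H = 0.43·log₂(1/0.43) + 0.26·log₂(1/0.26) + 0.31·log₂(1/0.31) = 1.5526 bits.
RT = 315 + 150 × 1.5526 = 547.90 ms.

548 ms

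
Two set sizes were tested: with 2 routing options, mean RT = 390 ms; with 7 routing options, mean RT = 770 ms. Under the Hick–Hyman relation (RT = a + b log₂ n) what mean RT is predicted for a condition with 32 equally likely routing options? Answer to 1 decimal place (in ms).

1231.0 ms

With log₂ n on the abscissa the relation is linear; from the two conditions:
  b = (770 − 390) / (log₂ 7 − log₂ 2) = 380 / (2.8074 − 1) = 210.252 ms/bit
  a = 390 − 210.252 × 1 = 179.748 ms
Then RT(32) = 179.748 + 210.252 × log₂ 32 = 179.748 + 210.252 × 5 ≈ 1231.008 ms.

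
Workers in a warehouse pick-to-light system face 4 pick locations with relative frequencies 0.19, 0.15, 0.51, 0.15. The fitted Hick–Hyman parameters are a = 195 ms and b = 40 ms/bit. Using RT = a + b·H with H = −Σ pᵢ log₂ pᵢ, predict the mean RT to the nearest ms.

Entropy contributions −pᵢ log₂ pᵢ: 0.4552, 0.4105, 0.4954, 0.4105; sum H = 1.7717 bits.
RT = a + bH = 195 + 40·1.7717 = 265.87 ms.

266 ms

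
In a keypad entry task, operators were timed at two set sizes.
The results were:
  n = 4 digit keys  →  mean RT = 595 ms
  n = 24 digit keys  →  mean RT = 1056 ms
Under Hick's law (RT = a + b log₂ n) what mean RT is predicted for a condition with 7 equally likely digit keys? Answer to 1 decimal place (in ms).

739.0 ms

With log₂ n on the abscissa the relation is linear; from the two conditions:
  b = (1056 − 595) / (log₂ 24 − log₂ 4) = 461 / (4.5850 − 2) = 178.339 ms/bit
  a = 595 − 178.339 × 2 = 238.322 ms
Then RT(7) = 238.322 + 178.339 × log₂ 7 = 238.322 + 178.339 × 2.8074 ≈ 738.983 ms.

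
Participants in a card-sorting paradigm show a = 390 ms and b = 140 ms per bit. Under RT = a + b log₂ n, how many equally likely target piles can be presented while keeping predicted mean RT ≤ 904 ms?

12

140·log₂ n ≤ 904 − 390 = 514, giving log₂ n ≤ 3.6714 and n ≤ 12.741. The largest whole number is 12.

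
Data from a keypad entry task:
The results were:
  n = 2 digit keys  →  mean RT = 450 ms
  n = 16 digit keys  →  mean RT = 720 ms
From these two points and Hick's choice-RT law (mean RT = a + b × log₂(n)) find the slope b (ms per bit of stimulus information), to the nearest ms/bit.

The slope on a log₂ axis is (720 − 450) / (4 − 1) = 90 ms/bit.

90 ms/bit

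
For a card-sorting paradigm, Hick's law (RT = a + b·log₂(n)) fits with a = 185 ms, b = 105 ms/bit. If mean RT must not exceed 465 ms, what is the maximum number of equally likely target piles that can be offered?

6

Information budget: (465 − 185)/105 = 2.6667 bits, so n ≤ 2^2.6667 = 6.350 → at most 6.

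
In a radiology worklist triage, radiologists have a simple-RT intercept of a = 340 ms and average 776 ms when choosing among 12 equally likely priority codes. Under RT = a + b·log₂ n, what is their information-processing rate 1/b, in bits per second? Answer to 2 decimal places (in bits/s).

8.22 bits/s

b = (776 − 340)/log₂ 12 = 436/3.5850 = 121.619 ms per bit = 0.12162 s/bit; the reciprocal is 8.222 bits/s.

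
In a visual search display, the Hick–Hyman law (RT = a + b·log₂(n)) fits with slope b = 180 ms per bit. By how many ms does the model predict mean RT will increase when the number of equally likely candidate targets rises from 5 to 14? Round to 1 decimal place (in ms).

267.4 ms

ΔRT = (a + b log₂ n₂) − (a + b log₂ n₁) = b·(log₂ n₂ − log₂ n₁).
log₂(14) − log₂(5) = 3.8074 − 2.3219 = 1.4854.
ΔRT = 180 × 1.4854 = 267.377 ms.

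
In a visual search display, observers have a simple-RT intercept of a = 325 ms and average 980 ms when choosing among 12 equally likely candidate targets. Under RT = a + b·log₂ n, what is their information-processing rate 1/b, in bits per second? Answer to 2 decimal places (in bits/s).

Choice component = 980 − 325 = 655 ms over log₂(12) = 3.5850 bits.
b = 655 / 3.5850 = 182.708 ms/bit, so 1/b = 5.473 bits/s.

5.47 bits/s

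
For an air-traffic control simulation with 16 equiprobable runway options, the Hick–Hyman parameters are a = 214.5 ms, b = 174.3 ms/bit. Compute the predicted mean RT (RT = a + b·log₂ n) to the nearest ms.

912 ms

log₂(16) = 4 bits, so RT = 214.5 + 174.3 × 4 ≈ 911.700 ms.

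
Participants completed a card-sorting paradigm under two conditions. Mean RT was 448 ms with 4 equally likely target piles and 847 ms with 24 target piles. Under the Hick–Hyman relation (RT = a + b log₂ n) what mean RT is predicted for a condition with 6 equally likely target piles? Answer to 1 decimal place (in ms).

Fit slope and intercept:
  b = (847 − 448) / (log₂ 24 − log₂ 4) = 399 / (4.5850 − 2) = 154.354 ms/bit
  a = 448 − 154.354 × 2 = 139.291 ms
Then RT(6) = 139.291 + 154.354 × log₂ 6 = 139.291 + 154.354 × 2.5850 ≈ 538.291 ms.

538.3 ms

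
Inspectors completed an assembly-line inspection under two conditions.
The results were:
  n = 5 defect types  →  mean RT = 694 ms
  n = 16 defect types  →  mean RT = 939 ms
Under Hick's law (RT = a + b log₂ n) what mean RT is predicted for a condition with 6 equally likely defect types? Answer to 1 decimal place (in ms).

Fit slope and intercept:
  b = (939 − 694) / (log₂ 16 − log₂ 5) = 245 / (4 − 2.3219) = 146.001 ms/bit
  a = 694 − 146.001 × 2.3219 = 354.996 ms
Then RT(6) = 354.996 + 146.001 × log₂ 6 = 354.996 + 146.001 × 2.5850 ≈ 732.403 ms.

732.4 ms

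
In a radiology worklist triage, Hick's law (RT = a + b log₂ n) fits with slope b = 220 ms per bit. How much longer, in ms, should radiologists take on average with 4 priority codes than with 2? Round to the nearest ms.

220 ms

ΔRT = (a + b log₂ n₂) − (a + b log₂ n₁) = b·(log₂ n₂ − log₂ n₁).
log₂(4) − log₂(2) = log₂(4/2) = log₂(2) = 1.
ΔRT = 220 × 1.0000 = 220.000 ms.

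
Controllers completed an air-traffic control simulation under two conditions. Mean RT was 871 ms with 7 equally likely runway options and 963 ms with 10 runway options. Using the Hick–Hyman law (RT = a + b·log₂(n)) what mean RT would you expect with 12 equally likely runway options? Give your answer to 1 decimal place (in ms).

1010.0 ms

With log₂ n on the abscissa the relation is linear; from the two conditions:
  b = (963 − 871) / (log₂ 10 − log₂ 7) = 92 / (3.3219 − 2.8074) = 178.789 ms/bit
  a = 871 − 178.789 × 2.8074 = 369.076 ms
Then RT(12) = 369.076 + 178.789 × log₂ 12 = 369.076 + 178.789 × 3.5850 ≈ 1010.028 ms.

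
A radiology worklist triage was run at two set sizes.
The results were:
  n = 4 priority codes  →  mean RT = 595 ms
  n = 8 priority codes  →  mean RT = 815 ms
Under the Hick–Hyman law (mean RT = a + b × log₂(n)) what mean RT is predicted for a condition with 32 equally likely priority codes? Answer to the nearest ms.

1255 ms

With log₂ n on the abscissa the relation is linear; from the two conditions:
  b = (815 − 595) / (log₂ 8 − log₂ 4) = 220 / (3 − 2) = 220 ms/bit
  a = 595 − 220 × 2 = 155 ms
Then RT(32) = 155 + 220 × log₂ 32 = 155 + 220 × 5 ≈ 1255.000 ms.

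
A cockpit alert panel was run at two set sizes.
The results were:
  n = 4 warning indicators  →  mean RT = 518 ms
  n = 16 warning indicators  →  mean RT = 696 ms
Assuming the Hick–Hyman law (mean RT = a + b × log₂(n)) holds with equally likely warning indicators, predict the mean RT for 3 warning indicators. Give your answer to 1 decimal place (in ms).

Solve the two-equation system in a and b:
  b = (696 − 518) / (log₂ 16 − log₂ 4) = 178 / (4 − 2) = 89.000 ms/bit
  a = 518 − 89.000 × 2 = 340.000 ms
Then RT(3) = 340.000 + 89.000 × log₂ 3 = 340.000 + 89.000 × 1.5850 ≈ 481.062 ms.

481.1 ms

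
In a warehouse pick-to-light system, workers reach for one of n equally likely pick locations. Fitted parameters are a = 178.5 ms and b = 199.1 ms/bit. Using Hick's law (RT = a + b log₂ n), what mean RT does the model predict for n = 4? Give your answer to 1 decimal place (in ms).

576.7 ms

log₂(4) = 2 bits, so RT = 178.5 + 199.1 × 2 ≈ 576.700 ms.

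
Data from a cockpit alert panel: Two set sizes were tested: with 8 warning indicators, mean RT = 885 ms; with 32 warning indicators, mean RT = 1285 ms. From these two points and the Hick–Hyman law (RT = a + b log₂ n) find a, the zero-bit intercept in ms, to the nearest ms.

Slope: b = (1285 − 885) / (log₂ 32 − log₂ 8) = 400/2.0000 = 200 ms/bit.
Intercept: a = 885 − 200·log₂(8) = 285.000 ms.

285 ms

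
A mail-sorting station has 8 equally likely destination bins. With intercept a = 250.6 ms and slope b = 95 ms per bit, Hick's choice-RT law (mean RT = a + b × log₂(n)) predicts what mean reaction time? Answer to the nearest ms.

536 ms

log₂(8) = 3 bits, so RT = 250.6 + 95 × 3 ≈ 535.600 ms.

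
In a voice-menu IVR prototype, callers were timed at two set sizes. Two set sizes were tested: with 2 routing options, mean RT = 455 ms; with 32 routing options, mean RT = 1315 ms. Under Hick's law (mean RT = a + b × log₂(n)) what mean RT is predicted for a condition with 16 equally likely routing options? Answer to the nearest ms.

1100 ms

RT is linear in log₂ n, so two points fix the line:
  b = (1315 − 455) / (log₂ 32 − log₂ 2) = 860 / (5 − 1) = 215 ms/bit
  a = 455 − 215 × 1 = 240 ms
Then RT(16) = 240 + 215 × log₂ 16 = 240 + 215 × 4 ≈ 1100.000 ms.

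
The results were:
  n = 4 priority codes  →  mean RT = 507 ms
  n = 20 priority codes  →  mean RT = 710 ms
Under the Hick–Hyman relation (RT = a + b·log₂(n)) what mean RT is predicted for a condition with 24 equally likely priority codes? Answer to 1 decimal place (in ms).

733.0 ms

RT is linear in log₂ n, so two points fix the line:
  b = (710 − 507) / (log₂ 20 − log₂ 4) = 203 / (4.3219 − 2) = 87.427 ms/bit
  a = 507 − 87.427 × 2 = 332.145 ms
Then RT(24) = 332.145 + 87.427 × log₂ 24 = 332.145 + 87.427 × 4.5850 ≈ 732.996 ms.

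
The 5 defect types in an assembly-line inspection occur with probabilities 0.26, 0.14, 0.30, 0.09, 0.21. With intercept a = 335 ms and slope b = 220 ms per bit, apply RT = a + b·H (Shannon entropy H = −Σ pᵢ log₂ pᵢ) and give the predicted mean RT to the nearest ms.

Entropy contributions −pᵢ log₂ pᵢ: 0.5053, 0.3971, 0.5211, 0.3127, 0.4728; sum H = 2.2090 bits.
RT = a + bH = 335 + 220·2.2090 = 820.97 ms.

821 ms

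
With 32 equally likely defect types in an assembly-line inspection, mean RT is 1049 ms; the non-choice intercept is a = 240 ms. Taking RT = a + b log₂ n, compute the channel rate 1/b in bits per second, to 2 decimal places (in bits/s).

b = (1049 − 240)/log₂ 32 = 809/5 = 161.800 ms per bit = 0.16180 s/bit; the reciprocal is 6.180 bits/s.

6.18 bits/s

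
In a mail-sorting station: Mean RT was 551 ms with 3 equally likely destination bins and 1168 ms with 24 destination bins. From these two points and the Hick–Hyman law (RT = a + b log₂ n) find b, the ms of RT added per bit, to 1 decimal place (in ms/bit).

205.7 ms/bit

b = (RT₂ − RT₁)/(log₂ n₂ − log₂ n₁) = (1168 − 551)/(4.5850 − 1.5850) = 205.667 ms/bit.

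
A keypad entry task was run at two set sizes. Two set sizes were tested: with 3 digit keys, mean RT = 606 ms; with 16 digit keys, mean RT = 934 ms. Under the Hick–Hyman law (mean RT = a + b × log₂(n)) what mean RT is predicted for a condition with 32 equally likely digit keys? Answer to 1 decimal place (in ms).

1069.8 ms

RT is linear in log₂ n, so two points fix the line:
  b = (934 − 606) / (log₂ 16 − log₂ 3) = 328 / (4 − 1.5850) = 135.816 ms/bit
  a = 606 − 135.816 × 1.5850 = 390.737 ms
Then RT(32) = 390.737 + 135.816 × log₂ 32 = 390.737 + 135.816 × 5 ≈ 1069.816 ms.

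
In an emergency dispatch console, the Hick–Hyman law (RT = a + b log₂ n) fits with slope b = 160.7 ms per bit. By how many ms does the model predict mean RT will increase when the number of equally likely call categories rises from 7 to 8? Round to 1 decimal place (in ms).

ΔRT = (a + b log₂ n₂) − (a + b log₂ n₁) = b·(log₂ n₂ − log₂ n₁).
log₂(8) − log₂(7) = 3 − 2.8074 = 0.1926.
ΔRT = 160.7 × 0.1926 = 30.958 ms.

31.0 ms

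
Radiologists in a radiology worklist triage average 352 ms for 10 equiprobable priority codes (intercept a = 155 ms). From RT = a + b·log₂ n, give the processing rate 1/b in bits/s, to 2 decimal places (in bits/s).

Choice component = 352 − 155 = 197 ms over log₂(10) = 3.3219 bits.
b = 197 / 3.3219 = 59.303 ms/bit, so 1/b = 16.863 bits/s.

16.86 bits/s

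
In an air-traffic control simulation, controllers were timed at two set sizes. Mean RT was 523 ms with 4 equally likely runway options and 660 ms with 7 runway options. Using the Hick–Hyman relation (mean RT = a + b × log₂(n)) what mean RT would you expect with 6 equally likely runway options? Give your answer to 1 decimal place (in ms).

622.3 ms

With log₂ n on the abscissa the relation is linear; from the two conditions:
  b = (660 − 523) / (log₂ 7 − log₂ 4) = 137 / (2.8074 − 2) = 169.690 ms/bit
  a = 523 − 169.690 × 2 = 183.620 ms
Then RT(6) = 183.620 + 169.690 × log₂ 6 = 183.620 + 169.690 × 2.5850 ≈ 622.262 ms.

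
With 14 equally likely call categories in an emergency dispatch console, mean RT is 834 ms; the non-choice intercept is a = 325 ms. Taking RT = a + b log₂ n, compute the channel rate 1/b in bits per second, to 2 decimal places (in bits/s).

7.48 bits/s

Choice component = 834 − 325 = 509 ms over log₂(14) = 3.8074 bits.
b = 509 / 3.8074 = 133.689 ms/bit, so 1/b = 7.480 bits/s.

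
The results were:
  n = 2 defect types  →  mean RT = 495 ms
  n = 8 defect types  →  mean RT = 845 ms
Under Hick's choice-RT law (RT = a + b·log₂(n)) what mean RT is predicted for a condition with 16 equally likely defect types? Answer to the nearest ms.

RT is linear in log₂ n, so two points fix the line:
  b = (845 − 495) / (log₂ 8 − log₂ 2) = 350 / (3 − 1) = 175 ms/bit
  a = 495 − 175 × 1 = 320 ms
Then RT(16) = 320 + 175 × log₂ 16 = 320 + 175 × 4 ≈ 1020.000 ms.

1020 ms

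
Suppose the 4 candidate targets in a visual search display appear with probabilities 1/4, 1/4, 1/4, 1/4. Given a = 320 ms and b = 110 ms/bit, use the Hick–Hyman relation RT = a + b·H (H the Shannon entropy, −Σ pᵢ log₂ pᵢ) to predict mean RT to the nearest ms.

H = −Σ pᵢ log₂ pᵢ = 0.25·2 + 0.25·2 + 0.25·2 + 0.25·2 = 2.000 bits.
RT = 320 + 110 × 2.000 = 540.00 ms.

540 ms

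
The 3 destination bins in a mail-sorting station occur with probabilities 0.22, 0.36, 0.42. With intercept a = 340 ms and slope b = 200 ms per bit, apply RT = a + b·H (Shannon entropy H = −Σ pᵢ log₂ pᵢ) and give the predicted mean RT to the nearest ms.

647 ms

H = 0.22·log₂(1/0.22) + 0.36·log₂(1/0.36) + 0.42·log₂(1/0.42) = 1.5368 bits.
RT = 340 + 200 × 1.5368 = 647.37 ms.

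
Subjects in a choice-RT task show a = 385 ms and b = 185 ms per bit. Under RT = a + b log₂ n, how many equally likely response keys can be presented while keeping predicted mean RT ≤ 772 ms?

Set 385 + 185·log₂ n ≤ 772 → log₂ n ≤ (772 − 385)/185 = 2.0919.
So n ≤ 2^2.0919 = 4.263; the largest integer n is 4.

4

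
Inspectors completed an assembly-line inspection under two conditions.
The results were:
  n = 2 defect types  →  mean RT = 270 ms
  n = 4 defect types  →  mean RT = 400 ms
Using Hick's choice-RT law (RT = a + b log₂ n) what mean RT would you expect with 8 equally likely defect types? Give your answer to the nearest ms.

530 ms

Fit slope and intercept:
  b = (400 − 270) / (log₂ 4 − log₂ 2) = 130 / (2 − 1) = 130 ms/bit
  a = 270 − 130 × 1 = 140 ms
Then RT(8) = 140 + 130 × log₂ 8 = 140 + 130 × 3 ≈ 530.000 ms.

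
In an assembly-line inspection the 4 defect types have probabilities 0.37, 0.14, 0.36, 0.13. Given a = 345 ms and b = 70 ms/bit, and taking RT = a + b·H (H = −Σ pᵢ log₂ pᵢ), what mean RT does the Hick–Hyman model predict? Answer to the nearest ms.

Entropy contributions −pᵢ log₂ pᵢ: 0.5307, 0.3971, 0.5306, 0.3826; sum H = 1.8411 bits.
RT = a + bH = 345 + 70·1.8411 = 473.88 ms.

474 ms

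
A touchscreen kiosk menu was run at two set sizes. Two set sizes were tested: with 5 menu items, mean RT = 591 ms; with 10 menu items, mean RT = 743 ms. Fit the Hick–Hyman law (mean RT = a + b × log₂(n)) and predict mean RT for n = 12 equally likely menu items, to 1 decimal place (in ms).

Solve the two-equation system in a and b:
  b = (743 − 591) / (log₂ 10 − log₂ 5) = 152 / (3.3219 − 2.3219) = 152.000 ms/bit
  a = 591 − 152.000 × 2.3219 = 238.067 ms
Then RT(12) = 238.067 + 152.000 × log₂ 12 = 238.067 + 152.000 × 3.5850 ≈ 782.981 ms.

783.0 ms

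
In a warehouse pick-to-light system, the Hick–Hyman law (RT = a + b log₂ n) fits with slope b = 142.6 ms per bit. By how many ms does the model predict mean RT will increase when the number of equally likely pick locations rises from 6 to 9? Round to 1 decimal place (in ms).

83.4 ms

ΔRT = (a + b log₂ n₂) − (a + b log₂ n₁) = b·(log₂ n₂ − log₂ n₁).
log₂(9) − log₂(6) = 3.1699 − 2.5850 = 0.5850.
ΔRT = 142.6 × 0.5850 = 83.416 ms.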